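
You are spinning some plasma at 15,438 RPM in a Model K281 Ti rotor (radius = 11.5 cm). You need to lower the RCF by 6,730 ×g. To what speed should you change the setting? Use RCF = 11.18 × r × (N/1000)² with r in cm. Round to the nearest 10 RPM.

≈ 13640 RPM

Current RCF = 11.18 × 11.5 × (15.438)² = 11.18 × 11.5 × 238.331844 ≈ 30,642.3 × g
Target RCF = 30,642.3 − 6,730 = 23,912.3 × g
(N/1000)² = 23,912.3 / 128.57 = 185.9866
N = 1000 × √185.9866 ≈ 13,637.7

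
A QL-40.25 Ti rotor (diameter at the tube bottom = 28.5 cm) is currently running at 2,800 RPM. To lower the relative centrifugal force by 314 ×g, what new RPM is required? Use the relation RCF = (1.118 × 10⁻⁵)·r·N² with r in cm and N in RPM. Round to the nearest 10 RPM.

r = 28.5 / 2 = 14.25 cm
Current RCF = 1.118 × 10⁻⁵ × 14.25 × (2800)² = 1.118 × 10⁻⁵ × 14.25 × 7,840,000 ≈ 1,249 × g
Target RCF = 1,249 − 314 = 935 × g
N² = 935 / (15.9315 × 10⁻⁵) = 5,868,876
N ≈ √5,868,876 ≈ 2,422.6

2420 RPM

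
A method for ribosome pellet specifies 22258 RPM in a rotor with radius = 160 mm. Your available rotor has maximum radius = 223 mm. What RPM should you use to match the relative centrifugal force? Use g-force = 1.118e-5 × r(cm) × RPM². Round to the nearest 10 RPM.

Original rotor: r = 160 mm = 16.0 cm
RCF_original = 1.118 × 10⁻⁵ × 16 × (22258)² = 1.118 × 10⁻⁵ × 16 × 495,418,564 ≈ 88,620.5 × g
Your rotor: r = 223 mm = 22.3 cm
88,620.5 = 1.118 × 10⁻⁵ × 22.3 × N²
N² = 88,620.5 / (24.9314 × 10⁻⁵) = 355,457,375
N ≈ √355,457,375 ≈ 18,853.6

≈ 18850 RPM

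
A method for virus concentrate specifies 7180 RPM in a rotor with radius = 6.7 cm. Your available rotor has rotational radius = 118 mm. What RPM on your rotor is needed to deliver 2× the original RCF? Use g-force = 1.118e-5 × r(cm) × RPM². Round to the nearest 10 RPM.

≈ 7650 RPM

RCF_original = 1.118 × 10⁻⁵ × 6.7 × (7180)² = 1.118 × 10⁻⁵ × 6.7 × 51,552,400 ≈ 3,861.6 × g
Target RCF = 2 × 3,861.6 ≈ 7,723.2 × g
Your rotor: r = 118 mm = 11.8 cm
7,723.2 = 1.118 × 10⁻⁵ × 11.8 × N²
N² = 7,723.2 / (13.1924 × 10⁻⁵) = 58,542,797
N ≈ √58,542,797 ≈ 7,651.3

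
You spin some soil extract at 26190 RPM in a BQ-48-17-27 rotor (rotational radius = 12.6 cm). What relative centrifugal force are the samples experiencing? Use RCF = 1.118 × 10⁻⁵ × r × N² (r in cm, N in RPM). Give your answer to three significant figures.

RCF = 1.118 × 10⁻⁵ × r × N²
RCF = 1.118 × 10⁻⁵ × 12.6 × (26190)² = 1.118 × 10⁻⁵ × 12.6 × 685,916,100 ≈ 96,623.6 × g

96600 × g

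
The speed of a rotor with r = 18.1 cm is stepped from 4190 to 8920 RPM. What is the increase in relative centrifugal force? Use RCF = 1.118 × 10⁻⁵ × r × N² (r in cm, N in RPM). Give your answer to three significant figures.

12500 × g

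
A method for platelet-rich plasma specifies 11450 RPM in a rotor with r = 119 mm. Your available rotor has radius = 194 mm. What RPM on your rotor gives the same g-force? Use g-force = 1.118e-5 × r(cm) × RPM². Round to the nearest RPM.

Original rotor: r = 119 mm = 11.9 cm
RCF = 1.118 × 10⁻⁵ × r × N²
RCF_original = 1.118 × 10⁻⁵ × 11.9 × (11450)² = 1.118 × 10⁻⁵ × 11.9 × 131,102,500 ≈ 17,442.1 × g
Your rotor: r = 194 mm = 19.4 cm
17,442.1 = 1.118 × 10⁻⁵ × 19.4 × N²
N² = 17,442.1 / (21.6892 × 10⁻⁵) = 80,418,365
N ≈ √80,418,365 ≈ 8,967.6

≈ 8968 RPM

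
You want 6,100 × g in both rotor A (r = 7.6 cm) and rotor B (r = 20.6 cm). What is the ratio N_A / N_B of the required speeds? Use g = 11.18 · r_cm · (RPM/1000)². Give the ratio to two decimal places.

1.65

At fixed RCF, N ∝ 1/√r, so N_A/N_B = √(r_B/r_A) = √(20.6/7.6) = √2.710526 = 1.6464.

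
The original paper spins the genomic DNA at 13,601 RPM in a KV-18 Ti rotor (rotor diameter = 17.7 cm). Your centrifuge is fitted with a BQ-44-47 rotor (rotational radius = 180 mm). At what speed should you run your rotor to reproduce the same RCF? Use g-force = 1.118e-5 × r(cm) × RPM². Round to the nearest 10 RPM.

Original rotor: r = 17.7 / 2 = 8.85 cm
RCF = 1.118 × 10⁻⁵ × r × N²
RCF_original = 1.118 × 10⁻⁵ × 8.85 × (13601)² = 1.118 × 10⁻⁵ × 8.85 × 184,987,201 ≈ 18,303.2 × g
Your rotor: r = 180 mm = 18.0 cm
18,303.2 = 1.118 × 10⁻⁵ × 18 × N²
N² = 18,303.2 / (20.124 × 10⁻⁵) = 90,952,097
N ≈ √90,952,097 ≈ 9,536.9

≈ 9540 RPM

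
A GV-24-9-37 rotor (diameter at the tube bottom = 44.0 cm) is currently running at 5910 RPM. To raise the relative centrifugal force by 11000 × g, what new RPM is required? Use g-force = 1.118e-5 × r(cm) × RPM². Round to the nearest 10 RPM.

8920 RPM

r = 44.0 / 2 = 22 cm
Current RCF = 1.118 × 10⁻⁵ × 22 × (5910)² = 1.118 × 10⁻⁵ × 22 × 34,928,100 ≈ 8,590.9 × g
Target RCF = 8,590.9 + 11,000 = 19,590.9 × g
N² = 19,590.9 / (24.596 × 10⁻⁵) = 79,650,756
N ≈ √79,650,756 ≈ 8,924.7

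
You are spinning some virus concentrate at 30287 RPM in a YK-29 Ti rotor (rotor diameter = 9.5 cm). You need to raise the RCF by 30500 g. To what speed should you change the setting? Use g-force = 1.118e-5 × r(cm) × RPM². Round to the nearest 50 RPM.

≈ 38600 RPM

r = 9.5 / 2 = 4.75 cm
Current RCF = 1.118 × 10⁻⁵ × 4.75 × (30287)² = 1.118 × 10⁻⁵ × 4.75 × 917,302,369 ≈ 48,713.3 × g
Target RCF = 48,713.3 + 30,500 = 79,213.3 × g
N² = 79,213.3 / (5.3105 × 10⁻⁵) = 1,491,635,439
N ≈ √1,491,635,439 ≈ 38,621.7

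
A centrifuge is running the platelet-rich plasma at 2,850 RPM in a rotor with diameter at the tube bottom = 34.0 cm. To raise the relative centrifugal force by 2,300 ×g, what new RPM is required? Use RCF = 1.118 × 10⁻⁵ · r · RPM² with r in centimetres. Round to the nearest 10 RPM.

r = 34.0 / 2 = 17 cm
Current RCF = 1.118 × 10⁻⁵ × 17 × (2850)² = 1.118 × 10⁻⁵ × 17 × 8,122,500 ≈ 1,543.8 × g
Target RCF = 1,543.8 + 2,300 = 3,843.8 × g
N² = 3,843.8 / (19.006 × 10⁻⁵) = 20,224,140
N ≈ √20,224,140 ≈ 4,497.1

4500 RPM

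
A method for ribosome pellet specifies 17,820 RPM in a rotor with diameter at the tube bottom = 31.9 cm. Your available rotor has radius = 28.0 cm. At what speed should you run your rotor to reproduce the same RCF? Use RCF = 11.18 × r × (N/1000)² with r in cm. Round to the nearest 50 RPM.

Original rotor: r = 31.9 / 2 = 15.95 cm
RCF_original = 11.18 × 15.95 × (17.82)² = 11.18 × 15.95 × 317.5524 ≈ 56,626.3 × g
56,626.3 = 11.18 × 28 × (N/1000)²
(N/1000)² = 56,626.3 / 313.04 = 180.8916
N = 1000 × √180.8916 ≈ 13,449.6

13450 RPM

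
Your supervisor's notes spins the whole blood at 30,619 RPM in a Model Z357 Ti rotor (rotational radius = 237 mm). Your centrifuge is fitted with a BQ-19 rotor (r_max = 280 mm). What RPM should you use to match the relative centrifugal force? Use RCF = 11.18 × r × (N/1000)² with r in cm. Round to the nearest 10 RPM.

≈ 28170 RPM

Original rotor: r = 237 mm = 23.7 cm
RCF_original = 11.18 × 23.7 × (30.619)² = 11.18 × 23.7 × 937.523161 ≈ 248,411.8 × g
Your rotor: r = 280 mm = 28.0 cm
248,411.8 = 11.18 × 28 × (N/1000)²
(N/1000)² = 248,411.8 / 313.04 = 793.5465
N = 1000 × √793.5465 ≈ 28,170.0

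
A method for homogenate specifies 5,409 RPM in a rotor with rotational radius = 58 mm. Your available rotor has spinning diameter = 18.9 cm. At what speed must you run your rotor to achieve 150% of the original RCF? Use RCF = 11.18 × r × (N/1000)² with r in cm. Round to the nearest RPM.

≈ 5190 RPM

Original rotor: r = 58 mm = 5.8 cm
RCF = 11.18 × r × (N/1000)²
RCF_original = 11.18 × 5.8 × (5.409)² = 11.18 × 5.8 × 29.257281 ≈ 1,897.2 × g
Target RCF = 1.5 × 1,897.2 ≈ 2,845.8 × g
Your rotor: r = 18.9 / 2 = 9.45 cm
2,845.8 = 11.18 × 9.45 × (N/1000)²
(N/1000)² = 2,845.8 / 105.651 = 26.93585
N = 1000 × √26.93585 ≈ 5,190.0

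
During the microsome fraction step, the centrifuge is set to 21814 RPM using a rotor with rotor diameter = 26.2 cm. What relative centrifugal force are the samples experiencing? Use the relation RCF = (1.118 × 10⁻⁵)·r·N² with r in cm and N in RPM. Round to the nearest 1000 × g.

≈ 70000 × g

r = 26.2 / 2 = 13.1 cm
RCF = 1.118 × 10⁻⁵ × r × N²
RCF = 1.118 × 10⁻⁵ × 13.1 × (21814)² = 1.118 × 10⁻⁵ × 13.1 × 475,850,596 ≈ 69,692.1 × g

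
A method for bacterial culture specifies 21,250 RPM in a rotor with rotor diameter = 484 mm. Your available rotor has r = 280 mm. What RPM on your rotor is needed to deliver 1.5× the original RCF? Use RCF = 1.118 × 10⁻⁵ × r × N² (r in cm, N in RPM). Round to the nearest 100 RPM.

24200 RPM

Original rotor: r = 484 mm / 2 = 242 mm = 24.2 cm
RCF = 1.118 × 10⁻⁵ × r × N²
RCF_original = 1.118 × 10⁻⁵ × 24.2 × (21250)² = 1.118 × 10⁻⁵ × 24.2 × 451,562,500 ≈ 122,172.9 × g
Target RCF = 1.5 × 122,172.9 ≈ 183,259.3 × g
Your rotor: r = 280 mm = 28.0 cm
183,259.3 = 1.118 × 10⁻⁵ × 28 × N²
N² = 183,259.3 / (31.304 × 10⁻⁵) = 585,418,157
N ≈ √585,418,157 ≈ 24,195.4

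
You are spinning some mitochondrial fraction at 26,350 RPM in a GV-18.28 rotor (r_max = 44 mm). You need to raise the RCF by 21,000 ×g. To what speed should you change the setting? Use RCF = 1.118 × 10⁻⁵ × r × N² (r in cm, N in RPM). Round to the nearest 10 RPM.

r = 44 mm = 4.4 cm
Current RCF = 1.118 × 10⁻⁵ × 4.4 × (26350)² = 1.118 × 10⁻⁵ × 4.4 × 694,322,500 ≈ 34,155.1 × g
Target RCF = 34,155.1 + 21,000 = 55,155.1 × g
N² = 55,155.1 / (4.9192 × 10⁻⁵) = 1,121,220,930
N ≈ √1,121,220,930 ≈ 33,484.6

N₂ ≈ 33480 RPM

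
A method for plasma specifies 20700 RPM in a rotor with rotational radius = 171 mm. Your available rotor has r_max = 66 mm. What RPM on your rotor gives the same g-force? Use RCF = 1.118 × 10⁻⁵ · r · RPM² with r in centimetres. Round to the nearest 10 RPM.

33320 RPM

Original rotor: r = 171 mm = 17.1 cm
RCF_original = 1.118 × 10⁻⁵ × 17.1 × (20700)² = 1.118 × 10⁻⁵ × 17.1 × 428,490,000 ≈ 81,917.9 × g
Your rotor: r = 66 mm = 6.6 cm
81,917.9 = 1.118 × 10⁻⁵ × 6.6 × N²
N² = 81,917.9 / (7.3788 × 10⁻⁵) = 1,110,179,162
N ≈ √1,110,179,162 ≈ 33,319.4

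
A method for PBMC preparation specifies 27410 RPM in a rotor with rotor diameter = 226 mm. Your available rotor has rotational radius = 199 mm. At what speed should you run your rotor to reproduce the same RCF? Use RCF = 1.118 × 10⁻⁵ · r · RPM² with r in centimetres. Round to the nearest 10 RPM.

20650 RPM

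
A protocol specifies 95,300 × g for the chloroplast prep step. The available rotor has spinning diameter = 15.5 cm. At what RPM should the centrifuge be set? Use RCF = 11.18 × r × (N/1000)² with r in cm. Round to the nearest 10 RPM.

N ≈ 33160 RPM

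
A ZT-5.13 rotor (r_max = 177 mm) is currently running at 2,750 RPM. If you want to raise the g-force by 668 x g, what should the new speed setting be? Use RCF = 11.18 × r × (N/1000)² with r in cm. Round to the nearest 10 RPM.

3310 RPM

r = 177 mm = 17.7 cm
Current RCF = 11.18 × 17.7 × (2.75)² = 11.18 × 17.7 × 7.5625 ≈ 1,496.5 × g
Target RCF = 1,496.5 + 668 = 2,164.5 × g
(N/1000)² = 2,164.5 / 197.886 = 10.93812
N = 1000 × √10.93812 ≈ 3,307.3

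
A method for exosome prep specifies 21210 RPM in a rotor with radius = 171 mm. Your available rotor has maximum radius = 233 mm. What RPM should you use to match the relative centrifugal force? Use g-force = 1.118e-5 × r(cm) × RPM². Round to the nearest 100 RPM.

18200 RPM

Original rotor: r = 171 mm = 17.1 cm
RCF_original = 1.118 × 10⁻⁵ × 17.1 × (21210)² = 1.118 × 10⁻⁵ × 17.1 × 449,864,100 ≈ 86,004.1 × g
Your rotor: r = 233 mm = 23.3 cm
86,004.1 = 1.118 × 10⁻⁵ × 23.3 × N²
N² = 86,004.1 / (26.0494 × 10⁻⁵) = 330,157,700
N ≈ √330,157,700 ≈ 18,170.2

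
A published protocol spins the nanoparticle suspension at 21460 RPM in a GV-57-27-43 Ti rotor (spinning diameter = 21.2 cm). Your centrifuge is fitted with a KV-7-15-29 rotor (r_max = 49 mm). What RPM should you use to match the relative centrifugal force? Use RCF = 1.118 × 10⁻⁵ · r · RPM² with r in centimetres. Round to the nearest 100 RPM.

31600 RPM

Original rotor: r = 21.2 / 2 = 10.6 cm
RCF_original = 1.118 × 10⁻⁵ × 10.6 × (21460)² = 1.118 × 10⁻⁵ × 10.6 × 460,531,600 ≈ 54,576.7 × g
Your rotor: r = 49 mm = 4.9 cm
54,576.7 = 1.118 × 10⁻⁵ × 4.9 × N²
N² = 54,576.7 / (5.4782 × 10⁻⁵) = 996,252,419
N ≈ √996,252,419 ≈ 31,563.5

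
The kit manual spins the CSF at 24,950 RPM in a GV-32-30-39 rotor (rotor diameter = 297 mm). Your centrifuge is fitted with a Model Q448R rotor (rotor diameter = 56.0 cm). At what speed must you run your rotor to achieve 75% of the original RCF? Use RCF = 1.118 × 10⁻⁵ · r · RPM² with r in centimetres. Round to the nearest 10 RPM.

15740 RPM

Original rotor: r = 297 mm / 2 = 148.5 mm = 14.85 cm
RCF = 1.118 × 10⁻⁵ × r × N²
RCF_original = 1.118 × 10⁻⁵ × 14.85 × (24950)² = 1.118 × 10⁻⁵ × 14.85 × 622,502,500 ≈ 103,349.7 × g
Target RCF = 0.75 × 103,349.7 ≈ 77,512.3 × g
Your rotor: r = 56.0 / 2 = 28 cm
77,512.3 = 1.118 × 10⁻⁵ × 28 × N²
N² = 77,512.3 / (31.304 × 10⁻⁵) = 247,611,487
N ≈ √247,611,487 ≈ 15,735.7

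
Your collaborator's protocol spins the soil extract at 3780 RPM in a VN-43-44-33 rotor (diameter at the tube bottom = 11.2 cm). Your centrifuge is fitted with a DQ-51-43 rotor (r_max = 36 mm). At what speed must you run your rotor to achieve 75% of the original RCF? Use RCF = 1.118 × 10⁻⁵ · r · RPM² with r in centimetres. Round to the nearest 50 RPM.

4100 RPM

Original rotor: r = 11.2 / 2 = 5.6 cm
RCF_original = 1.118 × 10⁻⁵ × 5.6 × (3780)² = 1.118 × 10⁻⁵ × 5.6 × 14,288,400 ≈ 894.6 × g
Target RCF = 0.75 × 894.6 ≈ 671 × g
Your rotor: r = 36 mm = 3.6 cm
671 = 1.118 × 10⁻⁵ × 3.6 × N²
N² = 671 / (4.0248 × 10⁻⁵) = 16,671,636
N ≈ √16,671,636 ≈ 4,083.1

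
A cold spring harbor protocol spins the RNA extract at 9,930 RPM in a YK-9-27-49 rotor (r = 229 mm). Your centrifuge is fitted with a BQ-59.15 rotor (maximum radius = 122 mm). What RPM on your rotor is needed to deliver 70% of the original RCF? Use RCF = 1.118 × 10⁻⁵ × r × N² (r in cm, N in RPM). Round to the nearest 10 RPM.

11380 RPM

Original rotor: r = 229 mm = 22.9 cm
RCF_original = 1.118 × 10⁻⁵ × 22.9 × (9930)² = 1.118 × 10⁻⁵ × 22.9 × 98,604,900 ≈ 25,245 × g
Target RCF = 0.7 × 25,245 ≈ 17,671.5 × g
Your rotor: r = 122 mm = 12.2 cm
17,671.5 = 1.118 × 10⁻⁵ × 12.2 × N²
N² = 17,671.5 / (13.6396 × 10⁻⁵) = 129,560,251
N ≈ √129,560,251 ≈ 11,382.5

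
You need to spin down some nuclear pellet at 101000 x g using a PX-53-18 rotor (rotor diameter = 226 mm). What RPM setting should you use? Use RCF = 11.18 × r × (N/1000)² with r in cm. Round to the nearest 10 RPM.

≈ 28270 RPM

r = 226 mm / 2 = 113 mm = 11.3 cm
101,000 = 11.18 × 11.3 × (N/1000)²
(N/1000)² = 101,000 / 126.334 = 799.4681
N = 1000 × √799.4681 ≈ 28,274.9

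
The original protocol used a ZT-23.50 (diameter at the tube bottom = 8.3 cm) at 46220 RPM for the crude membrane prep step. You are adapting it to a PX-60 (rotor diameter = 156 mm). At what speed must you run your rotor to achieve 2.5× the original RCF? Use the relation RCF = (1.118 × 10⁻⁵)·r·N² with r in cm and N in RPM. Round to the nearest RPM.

Original rotor: r = 8.3 / 2 = 4.15 cm
RCF = 1.118 × 10⁻⁵ × r × N²
RCF_original = 1.118 × 10⁻⁵ × 4.15 × (46220)² = 1.118 × 10⁻⁵ × 4.15 × 2,136,288,400 ≈ 99,117.4 × g
Target RCF = 2.5 × 99,117.4 ≈ 247,793.5 × g
Your rotor: r = 156 mm / 2 = 78 mm = 7.8 cm
247,793.5 = 1.118 × 10⁻⁵ × 7.8 × N²
N² = 247,793.5 / (8.7204 × 10⁻⁵) = 2,841,538,232
N ≈ √2,841,538,232 ≈ 53,306.1

53306 RPM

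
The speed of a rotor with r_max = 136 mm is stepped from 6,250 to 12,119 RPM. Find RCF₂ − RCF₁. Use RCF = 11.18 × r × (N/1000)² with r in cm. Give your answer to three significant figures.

≈ 16400 ×g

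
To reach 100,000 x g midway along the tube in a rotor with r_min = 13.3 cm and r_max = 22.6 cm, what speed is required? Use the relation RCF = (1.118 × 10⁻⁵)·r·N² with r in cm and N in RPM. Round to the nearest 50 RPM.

r_avg = (13.3 + 22.6) / 2 = 17.95 cm
100,000 = 1.118 × 10⁻⁵ × 17.95 × N²
N² = 100,000 / (20.0681 × 10⁻⁵) = 498,303,277
N ≈ √498,303,277 ≈ 22,322.7

22300 RPM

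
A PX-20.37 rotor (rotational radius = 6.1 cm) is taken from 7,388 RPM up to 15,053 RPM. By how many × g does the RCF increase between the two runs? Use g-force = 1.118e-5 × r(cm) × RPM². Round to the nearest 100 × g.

RCF₁ = 1.118 × 10⁻⁵ × 6.1 × (7388)² = 1.118 × 10⁻⁵ × 6.1 × 54,582,544 ≈ 3,722.4 × g
RCF₂ = 1.118 × 10⁻⁵ × 6.1 × (15053)² = 1.118 × 10⁻⁵ × 6.1 × 226,592,809 ≈ 15,453.2 × g
Increase = 15,453.2 − 3,722.4 = 11,730.8

≈ 11700 × g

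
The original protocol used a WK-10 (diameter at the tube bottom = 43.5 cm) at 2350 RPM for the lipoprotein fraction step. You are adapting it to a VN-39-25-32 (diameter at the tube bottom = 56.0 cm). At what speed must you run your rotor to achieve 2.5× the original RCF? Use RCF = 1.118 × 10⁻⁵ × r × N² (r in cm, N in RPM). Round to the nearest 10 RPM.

≈ 3270 RPM

Original rotor: r = 43.5 / 2 = 21.75 cm
RCF_original = 1.118 × 10⁻⁵ × 21.75 × (2350)² = 1.118 × 10⁻⁵ × 21.75 × 5,522,500 ≈ 1,342.9 × g
Target RCF = 2.5 × 1,342.9 ≈ 3,357.2 × g
Your rotor: r = 56.0 / 2 = 28 cm
3,357.2 = 1.118 × 10⁻⁵ × 28 × N²
N² = 3,357.2 / (31.304 × 10⁻⁵) = 10,724,508
N ≈ √10,724,508 ≈ 3,274.8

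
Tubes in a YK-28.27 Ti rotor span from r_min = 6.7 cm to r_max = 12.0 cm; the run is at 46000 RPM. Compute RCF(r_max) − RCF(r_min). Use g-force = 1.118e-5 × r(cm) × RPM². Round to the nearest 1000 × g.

ΔRCF = 1.118 × 10⁻⁵ × (r_max − r_min) × N² = 1.118 × 10⁻⁵ × 5.3 × 2,116,000,000 ≈ 125,381.5

125000 ×g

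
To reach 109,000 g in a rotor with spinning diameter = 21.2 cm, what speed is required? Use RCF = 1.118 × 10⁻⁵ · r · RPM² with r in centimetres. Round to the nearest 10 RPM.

30330 RPM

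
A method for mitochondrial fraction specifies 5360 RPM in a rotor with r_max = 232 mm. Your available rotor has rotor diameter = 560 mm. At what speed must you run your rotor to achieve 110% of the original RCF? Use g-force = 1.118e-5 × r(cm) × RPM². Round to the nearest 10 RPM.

≈ 5120 RPM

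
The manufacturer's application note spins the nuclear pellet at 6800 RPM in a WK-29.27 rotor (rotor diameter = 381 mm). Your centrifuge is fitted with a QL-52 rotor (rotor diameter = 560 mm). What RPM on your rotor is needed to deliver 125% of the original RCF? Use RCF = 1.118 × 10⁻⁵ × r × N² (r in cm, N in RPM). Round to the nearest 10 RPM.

6270 RPM

Original rotor: r = 381 mm / 2 = 190.5 mm = 19.05 cm
RCF_original = 1.118 × 10⁻⁵ × 19.05 × (6800)² = 1.118 × 10⁻⁵ × 19.05 × 46,240,000 ≈ 9,848.1 × g
Target RCF = 1.25 × 9,848.1 ≈ 12,310.1 × g
Your rotor: r = 560 mm / 2 = 280 mm = 28 cm
12,310.1 = 1.118 × 10⁻⁵ × 28 × N²
N² = 12,310.1 / (31.304 × 10⁻⁵) = 39,324,367
N ≈ √39,324,367 ≈ 6,270.9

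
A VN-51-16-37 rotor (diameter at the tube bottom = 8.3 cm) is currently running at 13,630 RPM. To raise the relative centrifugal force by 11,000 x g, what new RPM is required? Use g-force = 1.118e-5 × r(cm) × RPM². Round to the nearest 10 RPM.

r = 8.3 / 2 = 4.15 cm
Current RCF = 1.118 × 10⁻⁵ × 4.15 × (13630)² = 1.118 × 10⁻⁵ × 4.15 × 185,776,900 ≈ 8,619.5 × g
Target RCF = 8,619.5 + 11,000 = 19,619.5 × g
N² = 19,619.5 / (4.6397 × 10⁻⁵) = 422,861,392
N ≈ √422,861,392 ≈ 20,563.6

20560 RPM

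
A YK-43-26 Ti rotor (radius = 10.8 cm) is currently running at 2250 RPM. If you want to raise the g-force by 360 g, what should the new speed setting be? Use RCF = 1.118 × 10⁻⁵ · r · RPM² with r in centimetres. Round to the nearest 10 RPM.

N₂ ≈ 2840 RPM

Current RCF = 1.118 × 10⁻⁵ × 10.8 × (2250)² = 1.118 × 10⁻⁵ × 10.8 × 5,062,500 ≈ 611.3 × g
Target RCF = 611.3 + 360 = 971.3 × g
N² = 971.3 / (12.0744 × 10⁻⁵) = 8,044,292
N ≈ √8,044,292 ≈ 2,836.2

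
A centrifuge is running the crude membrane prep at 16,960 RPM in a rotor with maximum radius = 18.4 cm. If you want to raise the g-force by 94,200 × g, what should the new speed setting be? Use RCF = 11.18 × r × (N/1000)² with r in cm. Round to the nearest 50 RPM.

≈ 27300 RPM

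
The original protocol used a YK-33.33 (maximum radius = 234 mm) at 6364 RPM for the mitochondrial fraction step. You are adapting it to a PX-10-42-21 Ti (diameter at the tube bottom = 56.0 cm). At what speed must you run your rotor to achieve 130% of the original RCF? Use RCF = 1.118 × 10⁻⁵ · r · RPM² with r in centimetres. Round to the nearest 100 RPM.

Original rotor: r = 234 mm = 23.4 cm
RCF = 1.118 × 10⁻⁵ × r × N²
RCF_original = 1.118 × 10⁻⁵ × 23.4 × (6364)² = 1.118 × 10⁻⁵ × 23.4 × 40,500,496 ≈ 10,595.4 × g
Target RCF = 1.3 × 10,595.4 ≈ 13,774 × g
Your rotor: r = 56.0 / 2 = 28 cm
13,774 = 1.118 × 10⁻⁵ × 28 × N²
N² = 13,774 / (31.304 × 10⁻⁵) = 44,000,767
N ≈ √44,000,767 ≈ 6,633.3

≈ 6600 RPM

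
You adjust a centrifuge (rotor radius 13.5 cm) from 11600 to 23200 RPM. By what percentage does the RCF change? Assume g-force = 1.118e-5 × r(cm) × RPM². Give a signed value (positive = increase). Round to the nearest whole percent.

RCF ∝ N², so the ratio is (23200/11600)² = (2.000000)² = 4.0000.
Change = 4.0000 − 1 = +3.0000 → +300.0%.

+300%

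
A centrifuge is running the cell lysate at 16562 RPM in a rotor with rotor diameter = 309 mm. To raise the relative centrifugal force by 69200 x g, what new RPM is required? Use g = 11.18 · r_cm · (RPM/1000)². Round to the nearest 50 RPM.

≈ 26000 RPM

r = 309 mm / 2 = 154.5 mm = 15.45 cm
Current RCF = 11.18 × 15.45 × (16.562)² = 11.18 × 15.45 × 274.299844 ≈ 47,380.1 × g
Target RCF = 47,380.1 + 69,200 = 116,580.1 × g
(N/1000)² = 116,580.1 / 172.731 = 674.9229
N = 1000 × √674.9229 ≈ 25,979.3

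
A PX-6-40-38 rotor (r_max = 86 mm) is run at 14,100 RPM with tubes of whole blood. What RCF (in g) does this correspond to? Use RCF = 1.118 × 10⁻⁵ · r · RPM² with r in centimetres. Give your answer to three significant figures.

r = 86 mm = 8.6 cm
RCF = 1.118 × 10⁻⁵ × 8.6 × (14100)² = 1.118 × 10⁻⁵ × 8.6 × 198,810,000 ≈ 19,115.2 × g

≈ 19100 g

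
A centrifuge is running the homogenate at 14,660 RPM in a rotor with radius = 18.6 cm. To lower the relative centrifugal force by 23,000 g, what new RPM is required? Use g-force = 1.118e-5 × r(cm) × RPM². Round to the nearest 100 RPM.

Current RCF = 1.118 × 10⁻⁵ × 18.6 × (14660)² = 1.118 × 10⁻⁵ × 18.6 × 214,915,600 ≈ 44,691.3 × g
Target RCF = 44,691.3 − 23,000 = 21,691.3 × g
N² = 21,691.3 / (20.7948 × 10⁻⁵) = 104,311,174
N ≈ √104,311,174 ≈ 10,213.3

10200 RPM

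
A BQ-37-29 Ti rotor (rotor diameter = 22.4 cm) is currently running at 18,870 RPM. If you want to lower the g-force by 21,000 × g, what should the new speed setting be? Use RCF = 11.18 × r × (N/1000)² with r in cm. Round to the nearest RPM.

r = 22.4 / 2 = 11.2 cm
Current RCF = 11.18 × 11.2 × (18.87)² = 11.18 × 11.2 × 356.0769 ≈ 44,586.5 × g
Target RCF = 44,586.5 − 21,000 = 23,586.5 × g
(N/1000)² = 23,586.5 / 125.216 = 188.3665
N = 1000 × √188.3665 ≈ 13,724.7

≈ 13725 RPM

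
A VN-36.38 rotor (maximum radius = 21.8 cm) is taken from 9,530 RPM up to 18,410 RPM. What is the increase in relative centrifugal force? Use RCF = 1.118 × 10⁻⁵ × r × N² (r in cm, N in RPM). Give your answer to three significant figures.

RCF₁ = 1.118 × 10⁻⁵ × 21.8 × (9530)² = 1.118 × 10⁻⁵ × 21.8 × 90,820,900 ≈ 22,135.2 × g
RCF₂ = 1.118 × 10⁻⁵ × 21.8 × (18410)² = 1.118 × 10⁻⁵ × 21.8 × 338,928,100 ≈ 82,604.9 × g
Increase = 82,604.9 − 22,135.2 = 60,469.7

≈ 60500 ×g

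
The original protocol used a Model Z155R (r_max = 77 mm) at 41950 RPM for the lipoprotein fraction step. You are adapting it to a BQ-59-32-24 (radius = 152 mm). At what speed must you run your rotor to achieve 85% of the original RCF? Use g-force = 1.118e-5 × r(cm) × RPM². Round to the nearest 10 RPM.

27530 RPM

Original rotor: r = 77 mm = 7.7 cm
RCF_original = 1.118 × 10⁻⁵ × 7.7 × (41950)² = 1.118 × 10⁻⁵ × 7.7 × 1,759,802,500 ≈ 151,494.4 × g
Target RCF = 0.85 × 151,494.4 ≈ 128,770.2 × g
Your rotor: r = 152 mm = 15.2 cm
128,770.2 = 1.118 × 10⁻⁵ × 15.2 × N²
N² = 128,770.2 / (16.9936 × 10⁻⁵) = 757,757,038
N ≈ √757,757,038 ≈ 27,527.4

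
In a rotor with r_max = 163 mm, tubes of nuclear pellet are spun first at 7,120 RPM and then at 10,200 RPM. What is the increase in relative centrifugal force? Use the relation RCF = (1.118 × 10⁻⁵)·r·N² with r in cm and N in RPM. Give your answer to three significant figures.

9720 ×g

r = 163 mm = 16.3 cm
RCF₁ = 1.118 × 10⁻⁵ × 16.3 × (7120)² = 1.118 × 10⁻⁵ × 16.3 × 50,694,400 ≈ 9,238.2 × g
RCF₂ = 1.118 × 10⁻⁵ × 16.3 × (10200)² = 1.118 × 10⁻⁵ × 16.3 × 104,040,000 ≈ 18,959.6 × g
Increase = 18,959.6 − 9,238.2 = 9,721.4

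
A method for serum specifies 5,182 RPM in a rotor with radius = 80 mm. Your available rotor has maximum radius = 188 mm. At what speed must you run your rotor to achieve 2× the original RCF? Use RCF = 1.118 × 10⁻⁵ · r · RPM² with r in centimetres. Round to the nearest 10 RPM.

≈ 4780 RPM

Original rotor: r = 80 mm = 8.0 cm
RCF_original = 1.118 × 10⁻⁵ × 8 × (5182)² = 1.118 × 10⁻⁵ × 8 × 26,853,124 ≈ 2,401.7 × g
Target RCF = 2 × 2,401.7 ≈ 4,803.4 × g
Your rotor: r = 188 mm = 18.8 cm
4,803.4 = 1.118 × 10⁻⁵ × 18.8 × N²
N² = 4,803.4 / (21.0184 × 10⁻⁵) = 22,853,309
N ≈ √22,853,309 ≈ 4,780.5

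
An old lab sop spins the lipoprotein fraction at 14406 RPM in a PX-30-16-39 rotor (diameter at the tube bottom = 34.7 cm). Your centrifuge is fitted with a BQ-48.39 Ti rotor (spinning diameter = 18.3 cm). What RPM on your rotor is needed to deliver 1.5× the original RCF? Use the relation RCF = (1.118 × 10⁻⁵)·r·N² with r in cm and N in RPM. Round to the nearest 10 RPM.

≈ 24300 RPM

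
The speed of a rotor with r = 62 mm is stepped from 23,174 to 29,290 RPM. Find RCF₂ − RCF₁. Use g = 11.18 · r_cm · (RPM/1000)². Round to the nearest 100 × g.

r = 62 mm = 6.2 cm
RCF₁ = 11.18 × 6.2 × (23.174)² = 11.18 × 6.2 × 537.034276 ≈ 37,225.1 × g
RCF₂ = 11.18 × 6.2 × (29.29)² = 11.18 × 6.2 × 857.9041 ≈ 59,466.5 × g
Increase = 59,466.5 − 37,225.1 = 22,241.4

≈ 22200 x g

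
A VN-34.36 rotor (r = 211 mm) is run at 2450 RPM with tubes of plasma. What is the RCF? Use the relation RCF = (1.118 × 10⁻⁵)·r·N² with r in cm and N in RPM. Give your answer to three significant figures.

r = 211 mm = 21.1 cm
RCF = 1.118 × 10⁻⁵ × r × N²
RCF = 1.118 × 10⁻⁵ × 21.1 × (2450)² = 1.118 × 10⁻⁵ × 21.1 × 6,002,500 ≈ 1,416 × g

RCF ≈ 1420 x g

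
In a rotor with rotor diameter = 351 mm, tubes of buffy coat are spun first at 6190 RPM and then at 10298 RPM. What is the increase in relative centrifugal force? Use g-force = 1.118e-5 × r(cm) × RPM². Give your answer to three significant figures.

13300 g

r = 351 mm / 2 = 175.5 mm = 17.55 cm
RCF₁ = 1.118 × 10⁻⁵ × 17.55 × (6190)² = 1.118 × 10⁻⁵ × 17.55 × 38,316,100 ≈ 7,518 × g
RCF₂ = 1.118 × 10⁻⁵ × 17.55 × (10298)² = 1.118 × 10⁻⁵ × 17.55 × 106,048,804 ≈ 20,807.7 × g
Increase = 20,807.7 − 7,518 = 13,289.7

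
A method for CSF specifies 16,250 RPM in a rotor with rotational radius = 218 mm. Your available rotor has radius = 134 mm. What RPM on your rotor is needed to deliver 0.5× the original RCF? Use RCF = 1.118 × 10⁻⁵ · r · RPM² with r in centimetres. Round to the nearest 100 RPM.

≈ 14700 RPM

Original rotor: r = 218 mm = 21.8 cm
RCF = 1.118 × 10⁻⁵ × r × N²
RCF_original = 1.118 × 10⁻⁵ × 21.8 × (16250)² = 1.118 × 10⁻⁵ × 21.8 × 264,062,500 ≈ 64,358.4 × g
Target RCF = 0.5 × 64,358.4 ≈ 32,179.2 × g
Your rotor: r = 134 mm = 13.4 cm
32,179.2 = 1.118 × 10⁻⁵ × 13.4 × N²
N² = 32,179.2 / (14.9812 × 10⁻⁵) = 214,797,213
N ≈ √214,797,213 ≈ 14,656.0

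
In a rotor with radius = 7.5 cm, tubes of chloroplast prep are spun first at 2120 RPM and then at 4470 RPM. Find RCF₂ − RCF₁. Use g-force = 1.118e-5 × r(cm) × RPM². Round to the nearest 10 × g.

≈ 1300 ×g

RCF₁ = 1.118 × 10⁻⁵ × 7.5 × (2120)² = 1.118 × 10⁻⁵ × 7.5 × 4,494,400 ≈ 376.9 × g
RCF₂ = 1.118 × 10⁻⁵ × 7.5 × (4470)² = 1.118 × 10⁻⁵ × 7.5 × 19,980,900 ≈ 1,675.4 × g
Increase = 1,675.4 − 376.9 = 1,298.5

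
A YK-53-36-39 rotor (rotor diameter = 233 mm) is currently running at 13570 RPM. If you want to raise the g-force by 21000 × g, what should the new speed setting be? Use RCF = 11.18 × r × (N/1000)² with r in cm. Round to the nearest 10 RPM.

N₂ ≈ 18580 RPM

r = 233 mm / 2 = 116.5 mm = 11.65 cm
Current RCF = 11.18 × 11.65 × (13.57)² = 11.18 × 11.65 × 184.1449 ≈ 23,984.3 × g
Target RCF = 23,984.3 + 21,000 = 44,984.3 × g
(N/1000)² = 44,984.3 / 130.247 = 345.3769
N = 1000 × √345.3769 ≈ 18,584.3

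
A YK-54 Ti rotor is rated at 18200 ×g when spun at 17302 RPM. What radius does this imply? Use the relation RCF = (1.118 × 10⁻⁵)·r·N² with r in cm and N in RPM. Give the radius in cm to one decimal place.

5.4 cm

RCF = 1.118 × 10⁻⁵ × r × N²
18200 = 1.118 × 10⁻⁵ × r × (17302)²
r = 18200 / (1.118 × 10⁻⁵ × 299,359,204) = 18200 / 3346.836 ≈ 5.438 cm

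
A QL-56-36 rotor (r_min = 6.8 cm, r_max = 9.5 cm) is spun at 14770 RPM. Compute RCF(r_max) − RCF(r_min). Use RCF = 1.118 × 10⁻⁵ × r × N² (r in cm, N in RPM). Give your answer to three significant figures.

RCF_max = 1.118 × 10⁻⁵ × 9.5 × (14770)² = 1.118 × 10⁻⁵ × 9.5 × 218,152,900 ≈ 23,170 × g
RCF_min = 1.118 × 10⁻⁵ × 6.8 × (14770)² = 1.118 × 10⁻⁵ × 6.8 × 218,152,900 ≈ 16,584.9 × g
ΔRCF = 23,170 − 16,584.9 = 6,585.1

ΔRCF ≈ 6590 x g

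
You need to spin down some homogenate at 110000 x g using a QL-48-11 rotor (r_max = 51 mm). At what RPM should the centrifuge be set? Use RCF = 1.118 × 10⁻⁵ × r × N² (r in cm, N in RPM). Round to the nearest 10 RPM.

r = 51 mm = 5.1 cm
110,000 = 1.118 × 10⁻⁵ × 5.1 × N²
N² = 110,000 / (5.7018 × 10⁻⁵) = 1,929,215,336
N ≈ √1,929,215,336 ≈ 43,922.8

N ≈ 43920 RPM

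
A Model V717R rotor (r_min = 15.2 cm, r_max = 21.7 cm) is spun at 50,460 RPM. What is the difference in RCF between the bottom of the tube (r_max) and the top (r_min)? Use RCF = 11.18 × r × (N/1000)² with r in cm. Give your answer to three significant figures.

ΔRCF ≈ 185000 × g

RCF_max = 11.18 × 21.7 × (50.46)² = 11.18 × 21.7 × 2,546.2116 ≈ 617,726.2 × g
RCF_min = 11.18 × 15.2 × (50.46)² = 11.18 × 15.2 × 2,546.2116 ≈ 432,693 × g
ΔRCF = 617,726.2 − 432,693 = 185,033.2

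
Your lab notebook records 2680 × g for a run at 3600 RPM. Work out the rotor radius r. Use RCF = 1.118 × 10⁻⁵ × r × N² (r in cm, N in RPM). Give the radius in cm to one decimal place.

RCF = 1.118 × 10⁻⁵ × r × N²
2680 = 1.118 × 10⁻⁵ × r × (3600)²
r = 2680 / (1.118 × 10⁻⁵ × 12,960,000) = 2680 / 144.8928 ≈ 18.496 cm

18.5 cm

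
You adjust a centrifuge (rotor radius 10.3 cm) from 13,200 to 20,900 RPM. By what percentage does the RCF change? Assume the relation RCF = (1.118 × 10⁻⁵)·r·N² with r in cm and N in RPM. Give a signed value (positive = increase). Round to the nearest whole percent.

RCF ∝ N², so the ratio is (20900/13200)² = (1.583333)² = 2.5069.
Change = 2.5069 − 1 = +1.5069 → +150.7%.

+151%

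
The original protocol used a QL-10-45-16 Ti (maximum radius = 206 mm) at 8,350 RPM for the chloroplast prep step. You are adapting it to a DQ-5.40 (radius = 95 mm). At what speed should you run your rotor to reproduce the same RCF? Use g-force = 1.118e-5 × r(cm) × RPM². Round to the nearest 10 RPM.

≈ 12300 RPM

Original rotor: r = 206 mm = 20.6 cm
RCF = 1.118 × 10⁻⁵ × r × N²
RCF_original = 1.118 × 10⁻⁵ × 20.6 × (8350)² = 1.118 × 10⁻⁵ × 20.6 × 69,722,500 ≈ 16,057.6 × g
Your rotor: r = 95 mm = 9.5 cm
16,057.6 = 1.118 × 10⁻⁵ × 9.5 × N²
N² = 16,057.6 / (10.621 × 10⁻⁵) = 151,187,271
N ≈ √151,187,271 ≈ 12,295.8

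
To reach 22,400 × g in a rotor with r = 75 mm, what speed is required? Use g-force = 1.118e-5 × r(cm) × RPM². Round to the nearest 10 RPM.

16340 RPM

r = 75 mm = 7.5 cm
RCF = 1.118 × 10⁻⁵ × r × N²
22,400 = 1.118 × 10⁻⁵ × 7.5 × N²
N² = 22,400 / (8.385 × 10⁻⁵) = 267,143,709
N ≈ √267,143,709 ≈ 16,344.5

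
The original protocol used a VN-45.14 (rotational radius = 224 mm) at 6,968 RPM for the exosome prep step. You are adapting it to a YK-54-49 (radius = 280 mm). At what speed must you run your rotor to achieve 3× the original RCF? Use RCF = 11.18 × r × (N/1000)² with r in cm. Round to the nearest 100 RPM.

10800 RPM

Original rotor: r = 224 mm = 22.4 cm
RCF = 11.18 × r × (N/1000)²
RCF_original = 11.18 × 22.4 × (6.968)² = 11.18 × 22.4 × 48.553024 ≈ 12,159.2 × g
Target RCF = 3 × 12,159.2 ≈ 36,477.6 × g
Your rotor: r = 280 mm = 28.0 cm
36,477.6 = 11.18 × 28 × (N/1000)²
(N/1000)² = 36,477.6 / 313.04 = 116.527
N = 1000 × √116.527 ≈ 10,794.8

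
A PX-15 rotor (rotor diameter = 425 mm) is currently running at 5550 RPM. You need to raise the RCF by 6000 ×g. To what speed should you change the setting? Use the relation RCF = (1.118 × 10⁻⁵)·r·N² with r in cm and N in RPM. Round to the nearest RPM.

N₂ ≈ 7487 RPM

r = 425 mm / 2 = 212.5 mm = 21.25 cm
Current RCF = 1.118 × 10⁻⁵ × 21.25 × (5550)² = 1.118 × 10⁻⁵ × 21.25 × 30,802,500 ≈ 7,317.9 × g
Target RCF = 7,317.9 + 6,000 = 13,317.9 × g
N² = 13,317.9 / (23.7575 × 10⁻⁵) = 56,057,666
N ≈ √56,057,666 ≈ 7,487.2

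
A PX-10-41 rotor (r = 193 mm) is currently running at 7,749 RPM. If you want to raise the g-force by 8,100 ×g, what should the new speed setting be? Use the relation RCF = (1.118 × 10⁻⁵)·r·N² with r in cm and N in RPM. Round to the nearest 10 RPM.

≈ 9880 RPM

r = 193 mm = 19.3 cm
Current RCF = 1.118 × 10⁻⁵ × 19.3 × (7749)² = 1.118 × 10⁻⁵ × 19.3 × 60,047,001 ≈ 12,956.6 × g
Target RCF = 12,956.6 + 8,100 = 21,056.6 × g
N² = 21,056.6 / (21.5774 × 10⁻⁵) = 97,586,364
N ≈ √97,586,364 ≈ 9,878.6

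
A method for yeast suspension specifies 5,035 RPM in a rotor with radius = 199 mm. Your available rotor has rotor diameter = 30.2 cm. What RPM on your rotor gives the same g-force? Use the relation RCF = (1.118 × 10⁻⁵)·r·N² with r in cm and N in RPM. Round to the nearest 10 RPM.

5780 RPM

Original rotor: r = 199 mm = 19.9 cm
RCF = 1.118 × 10⁻⁵ × r × N²
RCF_original = 1.118 × 10⁻⁵ × 19.9 × (5035)² = 1.118 × 10⁻⁵ × 19.9 × 25,351,225 ≈ 5,640.2 × g
Your rotor: r = 30.2 / 2 = 15.1 cm
5,640.2 = 1.118 × 10⁻⁵ × 15.1 × N²
N² = 5,640.2 / (16.8818 × 10⁻⁵) = 33,409,944
N ≈ √33,409,944 ≈ 5,780.1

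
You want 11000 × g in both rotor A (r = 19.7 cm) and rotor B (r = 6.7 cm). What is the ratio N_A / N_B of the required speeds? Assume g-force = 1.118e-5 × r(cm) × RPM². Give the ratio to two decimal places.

0.58

At fixed RCF, N ∝ 1/√r, so N_A/N_B = √(r_B/r_A) = √(6.7/19.7) = √0.340102 = 0.5832.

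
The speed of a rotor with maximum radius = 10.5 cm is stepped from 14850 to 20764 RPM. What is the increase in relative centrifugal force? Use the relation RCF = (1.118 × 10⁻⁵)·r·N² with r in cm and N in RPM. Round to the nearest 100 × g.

RCF₁ = 1.118 × 10⁻⁵ × 10.5 × (14850)² = 1.118 × 10⁻⁵ × 10.5 × 220,522,500 ≈ 25,887.1 × g
RCF₂ = 1.118 × 10⁻⁵ × 10.5 × (20764)² = 1.118 × 10⁻⁵ × 10.5 × 431,143,696 ≈ 50,612 × g
Increase = 50,612 − 25,887.1 = 24,724.9

24700 x g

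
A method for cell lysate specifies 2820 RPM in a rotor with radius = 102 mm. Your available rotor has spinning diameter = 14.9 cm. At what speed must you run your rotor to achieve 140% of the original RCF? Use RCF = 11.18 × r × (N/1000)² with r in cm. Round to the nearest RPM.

Original rotor: r = 102 mm = 10.2 cm
RCF_original = 11.18 × 10.2 × (2.82)² = 11.18 × 10.2 × 7.9524 ≈ 906.9 × g
Target RCF = 1.4 × 906.9 ≈ 1,269.7 × g
Your rotor: r = 14.9 / 2 = 7.45 cm
1,269.7 = 11.18 × 7.45 × (N/1000)²
(N/1000)² = 1,269.7 / 83.291 = 15.24414
N = 1000 × √15.24414 ≈ 3,904.4

3904 RPM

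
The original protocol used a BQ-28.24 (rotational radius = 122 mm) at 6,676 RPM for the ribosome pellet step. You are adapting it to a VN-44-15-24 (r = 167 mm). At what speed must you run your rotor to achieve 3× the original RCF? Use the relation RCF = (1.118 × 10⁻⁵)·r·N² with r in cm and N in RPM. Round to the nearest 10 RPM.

Original rotor: r = 122 mm = 12.2 cm
RCF_original = 1.118 × 10⁻⁵ × 12.2 × (6676)² = 1.118 × 10⁻⁵ × 12.2 × 44,568,976 ≈ 6,079 × g
Target RCF = 3 × 6,079 ≈ 18,237 × g
Your rotor: r = 167 mm = 16.7 cm
18,237 = 1.118 × 10⁻⁵ × 16.7 × N²
N² = 18,237 / (18.6706 × 10⁻⁵) = 97,677,632
N ≈ √97,677,632 ≈ 9,883.2

≈ 9880 RPM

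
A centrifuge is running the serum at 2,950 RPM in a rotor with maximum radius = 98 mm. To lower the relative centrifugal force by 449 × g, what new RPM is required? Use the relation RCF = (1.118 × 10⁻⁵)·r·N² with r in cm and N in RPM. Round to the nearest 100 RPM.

2100 RPM

r = 98 mm = 9.8 cm
Current RCF = 1.118 × 10⁻⁵ × 9.8 × (2950)² = 1.118 × 10⁻⁵ × 9.8 × 8,702,500 ≈ 953.5 × g
Target RCF = 953.5 − 449 = 504.5 × g
N² = 504.5 / (10.9564 × 10⁻⁵) = 4,604,615
N ≈ √4,604,615 ≈ 2,145.8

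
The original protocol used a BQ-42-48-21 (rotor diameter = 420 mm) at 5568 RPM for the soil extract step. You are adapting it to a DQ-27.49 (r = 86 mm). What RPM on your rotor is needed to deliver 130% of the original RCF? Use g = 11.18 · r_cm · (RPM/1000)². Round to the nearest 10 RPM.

Original rotor: r = 420 mm / 2 = 210 mm = 21 cm
RCF_original = 11.18 × 21 × (5.568)² = 11.18 × 21 × 31.002624 ≈ 7,278.8 × g
Target RCF = 1.3 × 7,278.8 ≈ 9,462.4 × g
Your rotor: r = 86 mm = 8.6 cm
9,462.4 = 11.18 × 8.6 × (N/1000)²
(N/1000)² = 9,462.4 / 96.148 = 98.41494
N = 1000 × √98.41494 ≈ 9,920.4

≈ 9920 RPM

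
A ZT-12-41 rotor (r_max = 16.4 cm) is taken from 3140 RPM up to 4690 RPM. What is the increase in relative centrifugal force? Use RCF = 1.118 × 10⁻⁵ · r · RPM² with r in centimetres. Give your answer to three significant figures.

RCF₁ = 1.118 × 10⁻⁵ × 16.4 × (3140)² = 1.118 × 10⁻⁵ × 16.4 × 9,859,600 ≈ 1,807.8 × g
RCF₂ = 1.118 × 10⁻⁵ × 16.4 × (4690)² = 1.118 × 10⁻⁵ × 16.4 × 21,996,100 ≈ 4,033 × g
Increase = 4,033 − 1,807.8 = 2,225.2

≈ 2230 x g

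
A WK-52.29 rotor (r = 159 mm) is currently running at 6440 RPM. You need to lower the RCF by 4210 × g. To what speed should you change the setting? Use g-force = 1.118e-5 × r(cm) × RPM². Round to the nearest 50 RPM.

r = 159 mm = 15.9 cm
Current RCF = 1.118 × 10⁻⁵ × 15.9 × (6440)² = 1.118 × 10⁻⁵ × 15.9 × 41,473,600 ≈ 7,372.4 × g
Target RCF = 7,372.4 − 4,210 = 3,162.4 × g
N² = 3,162.4 / (17.7762 × 10⁻⁵) = 17,790,079
N ≈ √17,790,079 ≈ 4,217.8

N₂ ≈ 4200 RPM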